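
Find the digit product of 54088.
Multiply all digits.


5 × 4 × 0 × 8 × 8 = 0


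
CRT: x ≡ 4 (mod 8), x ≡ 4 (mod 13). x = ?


M = 8*13 = 104
M1 = M/8 = 13, M2 = M/13 = 8
M1^(-1) mod 8 = 5, M2^(-1) mod 13 = 5
x = 4*13*5 + 4*8*5 = 420
420 mod 104 = 4
Check: 4 mod 8 = 4 ✓, 4 mod 13 = 4 ✓

x ≡ 4 (mod 104)


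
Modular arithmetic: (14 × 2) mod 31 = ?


14 × 2 = 28
28 mod 31 = 28


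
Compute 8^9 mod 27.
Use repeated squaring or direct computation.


8^1 mod 27 = 8
8^2 mod 27 = 10
8^3 mod 27 = 26
8^4 mod 27 = 19
8^5 mod 27 = 17
8^6 mod 27 = 1
8^7 mod 27 = 8
8^8 mod 27 = 10
8^9 mod 27 = 26


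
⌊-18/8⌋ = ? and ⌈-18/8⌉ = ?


-18/8 = -2.2500
floor = -3
ceil = -2

floor = -3, ceil = -2


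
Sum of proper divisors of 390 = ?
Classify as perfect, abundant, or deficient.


Proper divisors: 1, 2, 3, 5, 6, 10, 13, 15, 26, 30, 39, 65, 78, 130, 195
Sum = 1 + 2 + 3 + 5 + 6 + 10 + 13 + 15 + 26 + 30 + 39 + 65 + 78 + 130 + 195 = 618
618 > 390 → abundant

s(390) = 618 (abundant)


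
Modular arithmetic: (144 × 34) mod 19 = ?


144 × 34 = 4896
4896 mod 19 = 13


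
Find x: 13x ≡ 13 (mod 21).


GCD(13, 21) = 1, unique solution
a^(-1) mod 21 = 13
x = 13 * 13 mod 21 = 1

x ≡ 1 (mod 21)


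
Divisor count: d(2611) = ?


2611 = 7^1 × 373^1
d(2611) = (1+1) × (1+1) = 4

4 divisors


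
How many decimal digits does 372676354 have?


372676354 has 9 digits in base 10
floor(log10(372676354)) + 1 = floor(8.5713) + 1 = 9

9 digits (base 10)


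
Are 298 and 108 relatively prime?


Euclidean algorithm:
298 = 2 * 108 + 82
108 = 1 * 82 + 26
82 = 3 * 26 + 4
26 = 6 * 4 + 2
4 = 2 * 2 + 0
GCD(298, 108) = 2

No, not coprime (GCD = 2)


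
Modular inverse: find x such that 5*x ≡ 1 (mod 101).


Use the extended Euclidean algorithm on (101, 5); each row r = 101*s + 5*t:
r=101, s=1, t=0
r=5, s=0, t=1
q=20: r=1, s=1, t=-20   [101*(1) + 5*(-20) = 1]
q=5: r=0, s=-5, t=101   [101*(-5) + 5*(101) = 0]
GCD = 1 with t = -20, so 5*(-20) ≡ 1 (mod 101)
Inverse = -20 mod 101 = 81
Check: 5 * 81 = 405 ≡ 1 (mod 101)

5^(-1) ≡ 81 (mod 101)


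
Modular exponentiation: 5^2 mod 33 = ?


5^1 mod 33 = 5
5^2 mod 33 = 25


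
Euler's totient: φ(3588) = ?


3588 = 2^2 × 3 × 13 × 23
Prime factors: 2, 3, 13, 23
φ(3588) = 3588 × (1-1/2) × (1-1/3) × (1-1/13) × (1-1/23)
= 3588 × 1/2 × 2/3 × 12/13 × 22/23 = 1056

φ(3588) = 1056


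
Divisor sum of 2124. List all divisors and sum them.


Divisors of 2124: 1, 2, 3, 4, 6, 9, 12, 18, 36, 59, 118, 177, 236, 354, 531, 708, 1062, 2124
Sum = 1 + 2 + 3 + 4 + 6 + 9 + 12 + 18 + 36 + 59 + 118 + 177 + 236 + 354 + 531 + 708 + 1062 + 2124 = 5460

σ(2124) = 5460


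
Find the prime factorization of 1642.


1642 / 2 = 821
821 / 821 = 1
1642 = 2 × 821


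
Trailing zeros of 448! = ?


floor(448/5) = 89
floor(448/25) = 17
floor(448/125) = 3
Total = 109

109 trailing zeros


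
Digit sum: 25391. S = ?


2 + 5 + 3 + 9 + 1 = 20


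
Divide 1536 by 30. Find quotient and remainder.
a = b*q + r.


1536 = 30 * 51 + 6
Check: 1530 + 6 = 1536

q = 51, r = 6


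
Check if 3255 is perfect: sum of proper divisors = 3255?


Proper divisors of 3255: 1, 3, 5, 7, 15, 21, 31, 35, 93, 105, 155, 217, 465, 651, 1085
Sum = 1 + 3 + 5 + 7 + 15 + 21 + 31 + 35 + 93 + 105 + 155 + 217 + 465 + 651 + 1085 = 2889

No, 3255 is not perfect (2889 ≠ 3255)


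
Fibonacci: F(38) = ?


Sequence: 1, 1, 2, 3, 5, 8, 13, 21, 34, 55, 89, 144, 233, 377, 610, 987, 1597, 2584, 4181, 6765, 10946, 17711, 28657, 46368, 75025, 121393, 196418, 317811, 514229, 832040, 1346269, 2178309, 3524578, 5702887, 9227465, 14930352, 24157817, 39088169
F(38) = 39088169


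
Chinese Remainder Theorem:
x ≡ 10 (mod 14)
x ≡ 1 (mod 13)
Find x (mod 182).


M = 14*13 = 182
M1 = M/14 = 13, M2 = M/13 = 14
M1^(-1) mod 14 = 13, M2^(-1) mod 13 = 1
x = 10*13*13 + 1*14*1 = 1704
1704 mod 182 = 66
Check: 66 mod 14 = 10 ✓, 66 mod 13 = 1 ✓

x ≡ 66 (mod 182)


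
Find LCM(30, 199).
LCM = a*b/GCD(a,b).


GCD(30, 199) = 1
LCM = 30*199/1 = 5970/1 = 5970

LCM = 5970


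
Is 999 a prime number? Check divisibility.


999 / 3 = 333 (exact division)
999 is NOT prime.

No, 999 is not prime


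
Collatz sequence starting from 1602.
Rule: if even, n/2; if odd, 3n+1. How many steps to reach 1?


1602 → 801 → 2404 → 1202 → 601 → 1804 → 902 → 451 → 1354 → 677 → 2032 → 1016 → 508 → 254 → 127 → 382 → 191 → 574 → 287 → 862 → 431 → 1294 → 647 → 1942 → 971 → 2914 → 1457 → 4372 → 2186 → 1093 → 3280 → 1640 → 820 → 410 → 205 → 616 → 308 → 154 → 77 → 232 → 116 → 58 → 29 → 88 → 44 → 22 → 11 → 34 → 17 → 52 → 26 → 13 → 40 → 20 → 10 → 5 → 16 → 8 → 4 → 2 → 1
Total steps = 60

60 steps


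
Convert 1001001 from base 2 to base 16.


1001001 (base 2) = 73 (decimal)
73 (decimal) = 49 (base 16)


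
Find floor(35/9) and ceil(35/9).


35/9 = 3.8889
floor = 3
ceil = 4

floor = 3, ceil = 4


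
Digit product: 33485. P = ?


3 × 3 × 4 × 8 × 5 = 1440


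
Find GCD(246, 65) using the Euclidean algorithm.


246 = 3 * 65 + 51
65 = 1 * 51 + 14
51 = 3 * 14 + 9
14 = 1 * 9 + 5
9 = 1 * 5 + 4
5 = 1 * 4 + 1
4 = 4 * 1 + 0
GCD = 1


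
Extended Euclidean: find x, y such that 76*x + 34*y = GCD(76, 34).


Tabular extended Euclidean (each row: r = 76*s + 34*t):
r=76, s=1, t=0
r=34, s=0, t=1
q=2: r=8, s=1, t=-2   [76*(1) + 34*(-2) = 8]
q=4: r=2, s=-4, t=9   [76*(-4) + 34*(9) = 2]
q=4: r=0, s=17, t=-38   [76*(17) + 34*(-38) = 0]
GCD = 2; from the row with r=2: x=-4, y=9
Check: 76*(-4) + 34*(9) = -304 + 306 = 2

GCD = 2, x = -4, y = 9


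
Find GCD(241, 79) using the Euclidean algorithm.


241 = 3 * 79 + 4
79 = 19 * 4 + 3
4 = 1 * 3 + 1
3 = 3 * 1 + 0
GCD = 1


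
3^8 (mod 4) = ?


3^1 mod 4 = 3
3^2 mod 4 = 1
3^3 mod 4 = 3
3^4 mod 4 = 1
3^5 mod 4 = 3
3^6 mod 4 = 1
3^7 mod 4 = 3
3^8 mod 4 = 1


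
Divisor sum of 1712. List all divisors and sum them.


Divisors of 1712: 1, 2, 4, 8, 16, 107, 214, 428, 856, 1712
Sum = 1 + 2 + 4 + 8 + 16 + 107 + 214 + 428 + 856 + 1712 = 3348

σ(1712) = 3348


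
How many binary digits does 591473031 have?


591473031 in base 2 = 100011010000010010100110000111
Number of digits = 30

30 digits (base 2)


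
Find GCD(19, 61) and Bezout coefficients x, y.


Tabular extended Euclidean (each row: r = 19*s + 61*t):
r=19, s=1, t=0
r=61, s=0, t=1
q=0: r=19, s=1, t=0   [19*(1) + 61*(0) = 19]
q=3: r=4, s=-3, t=1   [19*(-3) + 61*(1) = 4]
q=4: r=3, s=13, t=-4   [19*(13) + 61*(-4) = 3]
q=1: r=1, s=-16, t=5   [19*(-16) + 61*(5) = 1]
q=3: r=0, s=61, t=-19   [19*(61) + 61*(-19) = 0]
GCD = 1; from the row with r=1: x=-16, y=5
Check: 19*(-16) + 61*(5) = -304 + 305 = 1

GCD = 1, x = -16, y = 5


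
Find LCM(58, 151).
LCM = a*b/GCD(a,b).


GCD(58, 151) = 1
LCM = 58*151/1 = 8758/1 = 8758

LCM = 8758


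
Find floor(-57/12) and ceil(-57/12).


-57/12 = -4.7500
floor = -5
ceil = -4

floor = -5, ceil = -4


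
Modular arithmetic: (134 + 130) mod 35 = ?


134 + 130 = 264
264 mod 35 = 19


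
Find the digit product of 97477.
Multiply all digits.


9 × 7 × 4 × 7 × 7 = 12348


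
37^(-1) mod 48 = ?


Use the extended Euclidean algorithm on (48, 37); each row r = 48*s + 37*t:
r=48, s=1, t=0
r=37, s=0, t=1
q=1: r=11, s=1, t=-1   [48*(1) + 37*(-1) = 11]
q=3: r=4, s=-3, t=4   [48*(-3) + 37*(4) = 4]
q=2: r=3, s=7, t=-9   [48*(7) + 37*(-9) = 3]
q=1: r=1, s=-10, t=13   [48*(-10) + 37*(13) = 1]
q=3: r=0, s=37, t=-48   [48*(37) + 37*(-48) = 0]
GCD = 1 with t = 13, so 37*(13) ≡ 1 (mod 48)
Inverse = 13 mod 48 = 13
Check: 37 * 13 = 481 ≡ 1 (mod 48)

37^(-1) ≡ 13 (mod 48)


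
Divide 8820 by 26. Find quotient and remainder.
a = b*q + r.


8820 = 26 * 339 + 6
Check: 8814 + 6 = 8820

q = 339, r = 6


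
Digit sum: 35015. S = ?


3 + 5 + 0 + 1 + 5 = 14


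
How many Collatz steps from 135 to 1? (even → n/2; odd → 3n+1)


135 → 406 → 203 → 610 → 305 → 916 → 458 → 229 → 688 → 344 → 172 → 86 → 43 → 130 → 65 → 196 → 98 → 49 → 148 → 74 → 37 → 112 → 56 → 28 → 14 → 7 → 22 → 11 → 34 → 17 → 52 → 26 → 13 → 40 → 20 → 10 → 5 → 16 → 8 → 4 → 2 → 1
Total steps = 41

41 steps


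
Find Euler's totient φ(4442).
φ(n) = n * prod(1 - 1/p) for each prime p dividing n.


4442 = 2 × 2221
Prime factors: 2, 2221
φ(4442) = 4442 × (1-1/2) × (1-1/2221)
= 4442 × 1/2 × 2220/2221 = 2220

φ(4442) = 2220


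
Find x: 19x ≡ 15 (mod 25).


GCD(19, 25) = 1, unique solution
a^(-1) mod 25 = 4
x = 4 * 15 mod 25 = 10

x ≡ 10 (mod 25)


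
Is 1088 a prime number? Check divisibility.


1088 / 2 = 544 (exact division)
1088 is NOT prime.

No, 1088 is not prime


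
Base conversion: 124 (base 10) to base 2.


124 (base 10) = 124 (decimal)
124 (decimal) = 1111100 (base 2)


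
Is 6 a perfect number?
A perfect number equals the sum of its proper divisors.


Proper divisors of 6: 1, 2, 3
Sum = 1 + 2 + 3 = 6

Yes, 6 is perfect (6 = 6)


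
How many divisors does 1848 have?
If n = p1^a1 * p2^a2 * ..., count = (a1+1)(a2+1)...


1848 = 2^3 × 3^1 × 7^1 × 11^1
d(1848) = (3+1) × (1+1) × (1+1) × (1+1) = 32

32 divisors


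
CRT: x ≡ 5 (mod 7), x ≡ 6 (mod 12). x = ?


M = 7*12 = 84
M1 = M/7 = 12, M2 = M/12 = 7
M1^(-1) mod 7 = 3, M2^(-1) mod 12 = 7
x = 5*12*3 + 6*7*7 = 474
474 mod 84 = 54
Check: 54 mod 7 = 5 ✓, 54 mod 12 = 6 ✓

x ≡ 54 (mod 84)


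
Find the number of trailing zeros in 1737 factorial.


floor(1737/5) = 347
floor(1737/25) = 69
floor(1737/125) = 13
floor(1737/625) = 2
Total = 431

431 trailing zeros


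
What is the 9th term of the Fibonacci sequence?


Sequence: 1, 1, 2, 3, 5, 8, 13, 21, 34
F(9) = 34


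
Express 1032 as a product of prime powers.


1032 / 2 = 516
516 / 2 = 258
258 / 2 = 129
129 / 3 = 43
43 / 43 = 1
1032 = 2^3 × 3 × 43


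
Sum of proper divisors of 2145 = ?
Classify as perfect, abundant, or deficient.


Proper divisors: 1, 3, 5, 11, 13, 15, 33, 39, 55, 65, 143, 165, 195, 429, 715
Sum = 1 + 3 + 5 + 11 + 13 + 15 + 33 + 39 + 55 + 65 + 143 + 165 + 195 + 429 + 715 = 1887
1887 < 2145 → deficient

s(2145) = 1887 (deficient)


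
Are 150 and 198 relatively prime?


Euclidean algorithm:
198 = 1 * 150 + 48
150 = 3 * 48 + 6
48 = 8 * 6 + 0
GCD(150, 198) = 6

No, not coprime (GCD = 6)


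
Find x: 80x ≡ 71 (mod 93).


GCD(80, 93) = 1, unique solution
a^(-1) mod 93 = 50
x = 50 * 71 mod 93 = 16

x ≡ 16 (mod 93)


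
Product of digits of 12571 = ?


1 × 2 × 5 × 7 × 1 = 70


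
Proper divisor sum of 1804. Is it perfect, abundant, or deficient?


Proper divisors: 1, 2, 4, 11, 22, 41, 44, 82, 164, 451, 902
Sum = 1 + 2 + 4 + 11 + 22 + 41 + 44 + 82 + 164 + 451 + 902 = 1724
1724 < 1804 → deficient

s(1804) = 1724 (deficient)


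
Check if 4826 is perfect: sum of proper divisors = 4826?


Proper divisors of 4826: 1, 2, 19, 38, 127, 254, 2413
Sum = 1 + 2 + 19 + 38 + 127 + 254 + 2413 = 2854

No, 4826 is not perfect (2854 ≠ 4826)


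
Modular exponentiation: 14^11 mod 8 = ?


14^1 mod 8 = 6
14^2 mod 8 = 4
14^3 mod 8 = 0
14^4 mod 8 = 0
14^5 mod 8 = 0
14^6 mod 8 = 0
14^7 mod 8 = 0
14^8 mod 8 = 0
14^9 mod 8 = 0
14^10 mod 8 = 0
14^11 mod 8 = 0


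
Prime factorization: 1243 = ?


1243 / 11 = 113
113 / 113 = 1
1243 = 11 × 113


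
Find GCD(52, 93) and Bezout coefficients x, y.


Tabular extended Euclidean (each row: r = 52*s + 93*t):
r=52, s=1, t=0
r=93, s=0, t=1
q=0: r=52, s=1, t=0   [52*(1) + 93*(0) = 52]
q=1: r=41, s=-1, t=1   [52*(-1) + 93*(1) = 41]
q=1: r=11, s=2, t=-1   [52*(2) + 93*(-1) = 11]
q=3: r=8, s=-7, t=4   [52*(-7) + 93*(4) = 8]
q=1: r=3, s=9, t=-5   [52*(9) + 93*(-5) = 3]
q=2: r=2, s=-25, t=14   [52*(-25) + 93*(14) = 2]
q=1: r=1, s=34, t=-19   [52*(34) + 93*(-19) = 1]
q=2: r=0, s=-93, t=52   [52*(-93) + 93*(52) = 0]
GCD = 1; from the row with r=1: x=34, y=-19
Check: 52*(34) + 93*(-19) = 1768 - 1767 = 1

GCD = 1, x = 34, y = -19


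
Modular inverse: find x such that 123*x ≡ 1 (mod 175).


Use the extended Euclidean algorithm on (175, 123); each row r = 175*s + 123*t:
r=175, s=1, t=0
r=123, s=0, t=1
q=1: r=52, s=1, t=-1   [175*(1) + 123*(-1) = 52]
q=2: r=19, s=-2, t=3   [175*(-2) + 123*(3) = 19]
q=2: r=14, s=5, t=-7   [175*(5) + 123*(-7) = 14]
q=1: r=5, s=-7, t=10   [175*(-7) + 123*(10) = 5]
q=2: r=4, s=19, t=-27   [175*(19) + 123*(-27) = 4]
q=1: r=1, s=-26, t=37   [175*(-26) + 123*(37) = 1]
q=4: r=0, s=123, t=-175   [175*(123) + 123*(-175) = 0]
GCD = 1 with t = 37, so 123*(37) ≡ 1 (mod 175)
Inverse = 37 mod 175 = 37
Check: 123 * 37 = 4551 ≡ 1 (mod 175)

123^(-1) ≡ 37 (mod 175)


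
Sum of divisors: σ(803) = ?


Divisors of 803: 1, 11, 73, 803
Sum = 1 + 11 + 73 + 803 = 888

σ(803) = 888


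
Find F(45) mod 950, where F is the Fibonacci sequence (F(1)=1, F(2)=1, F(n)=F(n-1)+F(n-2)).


F(k) mod 950 for k=1..45:
1, 1, 2, 3, 5, 8, 13, 21, 34, 55, 89, 144, 233, 377, 610, 37, 647, 684, 381, 115, 496, 611, 157, 768, 925, 743, 718, 511, 279, 790, 119, 909, 78, 37, 115, 152, 267, 419, 686, 155, 841, 46, 887, 933, 870
F(45) mod 950 = 870


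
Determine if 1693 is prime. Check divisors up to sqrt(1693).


Check divisors up to sqrt(1693) = 41.1461
No divisors found.
1693 is prime.

Yes, 1693 is prime


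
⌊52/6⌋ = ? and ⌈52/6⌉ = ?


52/6 = 8.6667
floor = 8
ceil = 9

floor = 8, ceil = 9


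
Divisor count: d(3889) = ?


3889 = 3889^1
d(3889) = (1+1) = 2

2 divisors


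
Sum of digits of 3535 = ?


3 + 5 + 3 + 5 = 16


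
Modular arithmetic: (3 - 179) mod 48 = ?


3 - 179 = -176
-176 mod 48 = 16


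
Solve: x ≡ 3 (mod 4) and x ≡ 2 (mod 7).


M = 4*7 = 28
M1 = M/4 = 7, M2 = M/7 = 4
M1^(-1) mod 4 = 3, M2^(-1) mod 7 = 2
x = 3*7*3 + 2*4*2 = 79
79 mod 28 = 23
Check: 23 mod 4 = 3 ✓, 23 mod 7 = 2 ✓

x ≡ 23 (mod 28)


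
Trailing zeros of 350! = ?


floor(350/5) = 70
floor(350/25) = 14
floor(350/125) = 2
Total = 86

86 trailing zeros


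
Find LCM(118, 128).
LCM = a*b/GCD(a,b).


GCD(118, 128) = 2
LCM = 118*128/2 = 15104/2 = 7552

LCM = 7552


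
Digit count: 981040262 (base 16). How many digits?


981040262 in base 16 = 3A797C86
Number of digits = 8

8 digits (base 16)


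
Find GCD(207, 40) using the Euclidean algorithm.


207 = 5 * 40 + 7
40 = 5 * 7 + 5
7 = 1 * 5 + 2
5 = 2 * 2 + 1
2 = 2 * 1 + 0
GCD = 1


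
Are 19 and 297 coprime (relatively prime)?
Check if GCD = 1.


Euclidean algorithm:
297 = 15 * 19 + 12
19 = 1 * 12 + 7
12 = 1 * 7 + 5
7 = 1 * 5 + 2
5 = 2 * 2 + 1
2 = 2 * 1 + 0
GCD(19, 297) = 1

Yes, coprime (GCD = 1)


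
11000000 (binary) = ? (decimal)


11000000 (base 2) = 192 (decimal)
192 (decimal) = 192 (base 10)


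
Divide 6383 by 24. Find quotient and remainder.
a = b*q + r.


6383 = 24 * 265 + 23
Check: 6360 + 23 = 6383

q = 265, r = 23


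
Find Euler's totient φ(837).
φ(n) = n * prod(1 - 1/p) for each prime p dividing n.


837 = 3^3 × 31
Prime factors: 3, 31
φ(837) = 837 × (1-1/3) × (1-1/31)
= 837 × 2/3 × 30/31 = 540

φ(837) = 540


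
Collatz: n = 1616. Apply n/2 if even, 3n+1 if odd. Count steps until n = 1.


1616 → 808 → 404 → 202 → 101 → 304 → 152 → 76 → 38 → 19 → 58 → 29 → 88 → 44 → 22 → 11 → 34 → 17 → 52 → 26 → 13 → 40 → 20 → 10 → 5 → 16 → 8 → 4 → 2 → 1
Total steps = 29

29 steps


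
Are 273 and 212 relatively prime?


Euclidean algorithm:
273 = 1 * 212 + 61
212 = 3 * 61 + 29
61 = 2 * 29 + 3
29 = 9 * 3 + 2
3 = 1 * 2 + 1
2 = 2 * 1 + 0
GCD(273, 212) = 1

Yes, coprime (GCD = 1)


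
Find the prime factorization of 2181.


2181 / 3 = 727
727 / 727 = 1
2181 = 3 × 727


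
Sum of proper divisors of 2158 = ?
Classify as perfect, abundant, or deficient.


Proper divisors: 1, 2, 13, 26, 83, 166, 1079
Sum = 1 + 2 + 13 + 26 + 83 + 166 + 1079 = 1370
1370 < 2158 → deficient

s(2158) = 1370 (deficient)


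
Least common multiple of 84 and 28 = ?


GCD(84, 28) = 28
LCM = 84*28/28 = 2352/28 = 84

LCM = 84


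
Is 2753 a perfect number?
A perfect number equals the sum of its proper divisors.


Proper divisors of 2753: 1
Sum = 1 = 1

No, 2753 is not perfect (1 ≠ 2753)


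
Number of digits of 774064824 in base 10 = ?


774064824 has 9 digits in base 10
floor(log10(774064824)) + 1 = floor(8.8888) + 1 = 9

9 digits (base 10)


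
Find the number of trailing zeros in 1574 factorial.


floor(1574/5) = 314
floor(1574/25) = 62
floor(1574/125) = 12
floor(1574/625) = 2
Total = 390

390 trailing zeros


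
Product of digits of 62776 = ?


6 × 2 × 7 × 7 × 6 = 3528


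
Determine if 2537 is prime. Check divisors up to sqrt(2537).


2537 / 43 = 59 (exact division)
2537 is NOT prime.

No, 2537 is not prime


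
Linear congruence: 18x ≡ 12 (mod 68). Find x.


GCD(18, 68) = 2 divides 12
Divide: 9x ≡ 6 (mod 34)
x ≡ 12 (mod 34)


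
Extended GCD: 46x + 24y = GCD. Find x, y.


Tabular extended Euclidean (each row: r = 46*s + 24*t):
r=46, s=1, t=0
r=24, s=0, t=1
q=1: r=22, s=1, t=-1   [46*(1) + 24*(-1) = 22]
q=1: r=2, s=-1, t=2   [46*(-1) + 24*(2) = 2]
q=11: r=0, s=12, t=-23   [46*(12) + 24*(-23) = 0]
GCD = 2; from the row with r=2: x=-1, y=2
Check: 46*(-1) + 24*(2) = -46 + 48 = 2

GCD = 2, x = -1, y = 2


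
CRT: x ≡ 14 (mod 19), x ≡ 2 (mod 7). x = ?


M = 19*7 = 133
M1 = M/19 = 7, M2 = M/7 = 19
M1^(-1) mod 19 = 11, M2^(-1) mod 7 = 3
x = 14*7*11 + 2*19*3 = 1192
1192 mod 133 = 128
Check: 128 mod 19 = 14 ✓, 128 mod 7 = 2 ✓

x ≡ 128 (mod 133)


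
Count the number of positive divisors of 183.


183 = 3^1 × 61^1
d(183) = (1+1) × (1+1) = 4

4 divisors


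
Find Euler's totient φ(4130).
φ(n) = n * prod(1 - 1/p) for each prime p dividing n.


4130 = 2 × 5 × 7 × 59
Prime factors: 2, 5, 7, 59
φ(4130) = 4130 × (1-1/2) × (1-1/5) × (1-1/7) × (1-1/59)
= 4130 × 1/2 × 4/5 × 6/7 × 58/59 = 1392

φ(4130) = 1392


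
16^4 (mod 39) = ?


16^1 mod 39 = 16
16^2 mod 39 = 22
16^3 mod 39 = 1
16^4 mod 39 = 16


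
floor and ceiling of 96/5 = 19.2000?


96/5 = 19.2000
floor = 19
ceil = 20

floor = 19, ceil = 20


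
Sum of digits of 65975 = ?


6 + 5 + 9 + 7 + 5 = 32


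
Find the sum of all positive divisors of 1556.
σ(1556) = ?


Divisors of 1556: 1, 2, 4, 389, 778, 1556
Sum = 1 + 2 + 4 + 389 + 778 + 1556 = 2730

σ(1556) = 2730


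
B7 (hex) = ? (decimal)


B7 (base 16) = 183 (decimal)
183 (decimal) = 183 (base 10)


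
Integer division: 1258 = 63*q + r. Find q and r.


1258 = 63 * 19 + 61
Check: 1197 + 61 = 1258

q = 19, r = 61


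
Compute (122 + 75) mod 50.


122 + 75 = 197
197 mod 50 = 47


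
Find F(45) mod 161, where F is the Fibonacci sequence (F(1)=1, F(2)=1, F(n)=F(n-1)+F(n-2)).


F(k) mod 161 for k=1..45:
1, 1, 2, 3, 5, 8, 13, 21, 34, 55, 89, 144, 72, 55, 127, 21, 148, 8, 156, 3, 159, 1, 160, 0, 160, 160, 159, 158, 156, 153, 148, 140, 127, 106, 72, 17, 89, 106, 34, 140, 13, 153, 5, 158, 2
F(45) mod 161 = 2


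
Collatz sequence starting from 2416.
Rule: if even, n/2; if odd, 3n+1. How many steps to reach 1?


2416 → 1208 → 604 → 302 → 151 → 454 → 227 → 682 → 341 → 1024 → 512 → 256 → 128 → 64 → 32 → 16 → 8 → 4 → 2 → 1
Total steps = 19

19 steps


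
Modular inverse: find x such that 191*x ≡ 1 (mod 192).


Use the extended Euclidean algorithm on (192, 191); each row r = 192*s + 191*t:
r=192, s=1, t=0
r=191, s=0, t=1
q=1: r=1, s=1, t=-1   [192*(1) + 191*(-1) = 1]
q=191: r=0, s=-191, t=192   [192*(-191) + 191*(192) = 0]
GCD = 1 with t = -1, so 191*(-1) ≡ 1 (mod 192)
Inverse = -1 mod 192 = 191
Check: 191 * 191 = 36481 ≡ 1 (mod 192)

191^(-1) ≡ 191 (mod 192)


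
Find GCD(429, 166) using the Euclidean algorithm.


429 = 2 * 166 + 97
166 = 1 * 97 + 69
97 = 1 * 69 + 28
69 = 2 * 28 + 13
28 = 2 * 13 + 2
13 = 6 * 2 + 1
2 = 2 * 1 + 0
GCD = 1


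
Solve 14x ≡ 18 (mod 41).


GCD(14, 41) = 1, unique solution
a^(-1) mod 41 = 3
x = 3 * 18 mod 41 = 13

x ≡ 13 (mod 41)


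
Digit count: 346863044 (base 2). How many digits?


346863044 in base 2 = 10100101011001011010111000100
Number of digits = 29

29 digits (base 2)


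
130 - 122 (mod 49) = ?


130 - 122 = 8
8 mod 49 = 8


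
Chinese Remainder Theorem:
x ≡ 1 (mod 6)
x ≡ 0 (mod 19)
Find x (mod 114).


M = 6*19 = 114
M1 = M/6 = 19, M2 = M/19 = 6
M1^(-1) mod 6 = 1, M2^(-1) mod 19 = 16
x = 1*19*1 + 0*6*16 = 19
19 mod 114 = 19
Check: 19 mod 6 = 1 ✓, 19 mod 19 = 0 ✓

x ≡ 19 (mod 114)


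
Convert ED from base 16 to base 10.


ED (base 16) = 237 (decimal)
237 (decimal) = 237 (base 10)


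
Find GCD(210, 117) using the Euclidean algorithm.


210 = 1 * 117 + 93
117 = 1 * 93 + 24
93 = 3 * 24 + 21
24 = 1 * 21 + 3
21 = 7 * 3 + 0
GCD = 3


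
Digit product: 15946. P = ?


1 × 5 × 9 × 4 × 6 = 1080


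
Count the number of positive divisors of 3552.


3552 = 2^5 × 3^1 × 37^1
d(3552) = (5+1) × (1+1) × (1+1) = 24

24 divisors


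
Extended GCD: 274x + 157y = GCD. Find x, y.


Tabular extended Euclidean (each row: r = 274*s + 157*t):
r=274, s=1, t=0
r=157, s=0, t=1
q=1: r=117, s=1, t=-1   [274*(1) + 157*(-1) = 117]
q=1: r=40, s=-1, t=2   [274*(-1) + 157*(2) = 40]
q=2: r=37, s=3, t=-5   [274*(3) + 157*(-5) = 37]
q=1: r=3, s=-4, t=7   [274*(-4) + 157*(7) = 3]
q=12: r=1, s=51, t=-89   [274*(51) + 157*(-89) = 1]
q=3: r=0, s=-157, t=274   [274*(-157) + 157*(274) = 0]
GCD = 1; from the row with r=1: x=51, y=-89
Check: 274*(51) + 157*(-89) = 13974 - 13973 = 1

GCD = 1, x = 51, y = -89


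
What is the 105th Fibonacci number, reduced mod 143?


F(k) mod 143 for k=1..105:
1, 1, 2, 3, 5, 8, 13, 21, 34, 55, 89, 1, 90, 91, 38, 129, 24, 10, 34, 44, 78, 122, 57, 36, 93, 129, 79, 65, 1, 66, 67, 133, 57, 47, 104, 8, 112, 120, 89, 66, 12, 78, 90, 25, 115, 140, 112, 109, 78, 44, 122, 23, 2, 25, 27, 52, 79, 131, 67, 55, 122, 34, 13, 47, 60, 107, 24, 131, 12, 0, 12, 12, 24, 36, 60, 96, 13, 109, 122, 88, 67, 12, 79, 91, 27, 118, 2, 120, 122, 99, 78, 34, 112, 3, 115, 118, 90, 65, 12, 77, 89, 23, 112, 135, 104
F(105) mod 143 = 104


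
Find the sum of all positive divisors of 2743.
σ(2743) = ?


Divisors of 2743: 1, 13, 211, 2743
Sum = 1 + 13 + 211 + 2743 = 2968

σ(2743) = 2968


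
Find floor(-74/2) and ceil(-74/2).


-74/2 = -37.0000
floor = -37
ceil = -37

floor = -37, ceil = -37


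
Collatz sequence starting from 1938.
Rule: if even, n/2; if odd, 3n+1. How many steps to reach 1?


1938 → 969 → 2908 → 1454 → 727 → 2182 → 1091 → 3274 → 1637 → 4912 → 2456 → 1228 → 614 → 307 → 922 → 461 → 1384 → 692 → 346 → 173 → 520 → 260 → 130 → 65 → 196 → 98 → 49 → 148 → 74 → 37 → 112 → 56 → 28 → 14 → 7 → 22 → 11 → 34 → 17 → 52 → 26 → 13 → 40 → 20 → 10 → 5 → 16 → 8 → 4 → 2 → 1
Total steps = 50

50 steps


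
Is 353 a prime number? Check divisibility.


Check divisors up to sqrt(353) = 18.7883
No divisors found.
353 is prime.

Yes, 353 is prime


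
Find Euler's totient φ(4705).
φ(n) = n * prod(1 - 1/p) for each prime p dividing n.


4705 = 5 × 941
Prime factors: 5, 941
φ(4705) = 4705 × (1-1/5) × (1-1/941)
= 4705 × 4/5 × 940/941 = 3760

φ(4705) = 3760


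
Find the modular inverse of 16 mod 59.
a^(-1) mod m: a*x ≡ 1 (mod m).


Use the extended Euclidean algorithm on (59, 16); each row r = 59*s + 16*t:
r=59, s=1, t=0
r=16, s=0, t=1
q=3: r=11, s=1, t=-3   [59*(1) + 16*(-3) = 11]
q=1: r=5, s=-1, t=4   [59*(-1) + 16*(4) = 5]
q=2: r=1, s=3, t=-11   [59*(3) + 16*(-11) = 1]
q=5: r=0, s=-16, t=59   [59*(-16) + 16*(59) = 0]
GCD = 1 with t = -11, so 16*(-11) ≡ 1 (mod 59)
Inverse = -11 mod 59 = 48
Check: 16 * 48 = 768 ≡ 1 (mod 59)

16^(-1) ≡ 48 (mod 59)


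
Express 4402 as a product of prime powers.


4402 / 2 = 2201
2201 / 31 = 71
71 / 71 = 1
4402 = 2 × 31 × 71


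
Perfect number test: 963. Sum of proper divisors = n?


Proper divisors of 963: 1, 3, 9, 107, 321
Sum = 1 + 3 + 9 + 107 + 321 = 441

No, 963 is not perfect (441 ≠ 963)


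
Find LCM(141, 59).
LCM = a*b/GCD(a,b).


GCD(141, 59) = 1
LCM = 141*59/1 = 8319/1 = 8319

LCM = 8319


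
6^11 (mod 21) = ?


6^1 mod 21 = 6
6^2 mod 21 = 15
6^3 mod 21 = 6
6^4 mod 21 = 15
6^5 mod 21 = 6
6^6 mod 21 = 15
6^7 mod 21 = 6
6^8 mod 21 = 15
6^9 mod 21 = 6
6^10 mod 21 = 15
6^11 mod 21 = 6


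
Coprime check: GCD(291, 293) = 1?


Euclidean algorithm:
293 = 1 * 291 + 2
291 = 145 * 2 + 1
2 = 2 * 1 + 0
GCD(291, 293) = 1

Yes, coprime (GCD = 1)


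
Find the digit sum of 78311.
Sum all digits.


7 + 8 + 3 + 1 + 1 = 20


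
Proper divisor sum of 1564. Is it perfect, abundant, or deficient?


Proper divisors: 1, 2, 4, 17, 23, 34, 46, 68, 92, 391, 782
Sum = 1 + 2 + 4 + 17 + 23 + 34 + 46 + 68 + 92 + 391 + 782 = 1460
1460 < 1564 → deficient

s(1564) = 1460 (deficient)


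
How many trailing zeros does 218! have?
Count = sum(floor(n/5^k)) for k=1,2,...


floor(218/5) = 43
floor(218/25) = 8
floor(218/125) = 1
Total = 52

52 trailing zeros


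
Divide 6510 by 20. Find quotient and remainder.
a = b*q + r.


6510 = 20 * 325 + 10
Check: 6500 + 10 = 6510

q = 325, r = 10


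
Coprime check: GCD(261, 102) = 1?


Euclidean algorithm:
261 = 2 * 102 + 57
102 = 1 * 57 + 45
57 = 1 * 45 + 12
45 = 3 * 12 + 9
12 = 1 * 9 + 3
9 = 3 * 3 + 0
GCD(261, 102) = 3

No, not coprime (GCD = 3)


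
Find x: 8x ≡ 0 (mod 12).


GCD(8, 12) = 4 divides 0
Divide: 2x ≡ 0 (mod 3)
x ≡ 0 (mod 3)


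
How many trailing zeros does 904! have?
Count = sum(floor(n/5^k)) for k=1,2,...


floor(904/5) = 180
floor(904/25) = 36
floor(904/125) = 7
floor(904/625) = 1
Total = 224

224 trailing zeros


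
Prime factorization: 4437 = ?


4437 / 3 = 1479
1479 / 3 = 493
493 / 17 = 29
29 / 29 = 1
4437 = 3^2 × 17 × 29


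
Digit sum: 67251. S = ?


6 + 7 + 2 + 5 + 1 = 21


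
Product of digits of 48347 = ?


4 × 8 × 3 × 4 × 7 = 2688


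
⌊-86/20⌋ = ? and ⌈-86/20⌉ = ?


-86/20 = -4.3000
floor = -5
ceil = -4

floor = -5, ceil = -4


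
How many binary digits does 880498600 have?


880498600 in base 2 = 110100011110110101011110101000
Number of digits = 30

30 digits (base 2)


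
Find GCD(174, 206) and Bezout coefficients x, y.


Tabular extended Euclidean (each row: r = 174*s + 206*t):
r=174, s=1, t=0
r=206, s=0, t=1
q=0: r=174, s=1, t=0   [174*(1) + 206*(0) = 174]
q=1: r=32, s=-1, t=1   [174*(-1) + 206*(1) = 32]
q=5: r=14, s=6, t=-5   [174*(6) + 206*(-5) = 14]
q=2: r=4, s=-13, t=11   [174*(-13) + 206*(11) = 4]
q=3: r=2, s=45, t=-38   [174*(45) + 206*(-38) = 2]
q=2: r=0, s=-103, t=87   [174*(-103) + 206*(87) = 0]
GCD = 2; from the row with r=2: x=45, y=-38
Check: 174*(45) + 206*(-38) = 7830 - 7828 = 2

GCD = 2, x = 45, y = -38


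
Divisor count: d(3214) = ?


3214 = 2^1 × 1607^1
d(3214) = (1+1) × (1+1) = 4

4 divisors


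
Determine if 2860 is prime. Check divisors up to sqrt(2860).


2860 / 2 = 1430 (exact division)
2860 is NOT prime.

No, 2860 is not prime


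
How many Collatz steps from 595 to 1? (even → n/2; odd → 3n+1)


595 → 1786 → 893 → 2680 → 1340 → 670 → 335 → 1006 → 503 → 1510 → 755 → 2266 → 1133 → 3400 → 1700 → 850 → 425 → 1276 → 638 → 319 → 958 → 479 → 1438 → 719 → 2158 → 1079 → 3238 → 1619 → 4858 → 2429 → 7288 → 3644 → 1822 → 911 → 2734 → 1367 → 4102 → 2051 → 6154 → 3077 → 9232 → 4616 → 2308 → 1154 → 577 → 1732 → 866 → 433 → 1300 → 650 → 325 → 976 → 488 → 244 → 122 → 61 → 184 → 92 → 46 → 23 → 70 → 35 → 106 → 53 → 160 → 80 → 40 → 20 → 10 → 5 → 16 → 8 → 4 → 2 → 1
Total steps = 74

74 steps


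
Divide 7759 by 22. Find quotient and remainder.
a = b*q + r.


7759 = 22 * 352 + 15
Check: 7744 + 15 = 7759

q = 352, r = 15


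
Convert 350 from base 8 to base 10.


350 (base 8) = 232 (decimal)
232 (decimal) = 232 (base 10)


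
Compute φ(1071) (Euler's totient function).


1071 = 3^2 × 7 × 17
Prime factors: 3, 7, 17
φ(1071) = 1071 × (1-1/3) × (1-1/7) × (1-1/17)
= 1071 × 2/3 × 6/7 × 16/17 = 576

φ(1071) = 576


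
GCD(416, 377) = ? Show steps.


416 = 1 * 377 + 39
377 = 9 * 39 + 26
39 = 1 * 26 + 13
26 = 2 * 13 + 0
GCD = 13


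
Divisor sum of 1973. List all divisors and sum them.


Divisors of 1973: 1, 1973
Sum = 1 + 1973 = 1974

σ(1973) = 1974


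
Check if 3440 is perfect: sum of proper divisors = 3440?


Proper divisors of 3440: 1, 2, 4, 5, 8, 10, 16, 20, 40, 43, 80, 86, 172, 215, 344, 430, 688, 860, 1720
Sum = 1 + 2 + 4 + 5 + 8 + 10 + 16 + 20 + 40 + 43 + 80 + 86 + 172 + 215 + 344 + 430 + 688 + 860 + 1720 = 4744

No, 3440 is not perfect (4744 ≠ 3440)


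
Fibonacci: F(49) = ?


Sequence: 1, 1, 2, 3, 5, 8, 13, 21, 34, 55, 89, 144, 233, 377, 610, 987, 1597, 2584, 4181, 6765, 10946, 17711, 28657, 46368, 75025, 121393, 196418, 317811, 514229, 832040, 1346269, 2178309, 3524578, 5702887, 9227465, 14930352, 24157817, 39088169, 63245986, 102334155, 165580141, 267914296, 433494437, 701408733, 1134903170, 1836311903, 2971215073, 4807526976, 7778742049
F(49) = 7778742049


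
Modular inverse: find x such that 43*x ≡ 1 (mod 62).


Use the extended Euclidean algorithm on (62, 43); each row r = 62*s + 43*t:
r=62, s=1, t=0
r=43, s=0, t=1
q=1: r=19, s=1, t=-1   [62*(1) + 43*(-1) = 19]
q=2: r=5, s=-2, t=3   [62*(-2) + 43*(3) = 5]
q=3: r=4, s=7, t=-10   [62*(7) + 43*(-10) = 4]
q=1: r=1, s=-9, t=13   [62*(-9) + 43*(13) = 1]
q=4: r=0, s=43, t=-62   [62*(43) + 43*(-62) = 0]
GCD = 1 with t = 13, so 43*(13) ≡ 1 (mod 62)
Inverse = 13 mod 62 = 13
Check: 43 * 13 = 559 ≡ 1 (mod 62)

43^(-1) ≡ 13 (mod 62)


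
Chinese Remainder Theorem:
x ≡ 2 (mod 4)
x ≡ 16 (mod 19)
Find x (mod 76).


M = 4*19 = 76
M1 = M/4 = 19, M2 = M/19 = 4
M1^(-1) mod 4 = 3, M2^(-1) mod 19 = 5
x = 2*19*3 + 16*4*5 = 434
434 mod 76 = 54
Check: 54 mod 4 = 2 ✓, 54 mod 19 = 16 ✓

x ≡ 54 (mod 76)


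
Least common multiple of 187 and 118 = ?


GCD(187, 118) = 1
LCM = 187*118/1 = 22066/1 = 22066

LCM = 22066


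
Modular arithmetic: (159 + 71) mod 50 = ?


159 + 71 = 230
230 mod 50 = 30


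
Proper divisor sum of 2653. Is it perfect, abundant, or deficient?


Proper divisors: 1, 7, 379
Sum = 1 + 7 + 379 = 387
387 < 2653 → deficient

s(2653) = 387 (deficient)


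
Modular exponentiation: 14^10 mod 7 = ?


14^1 mod 7 = 0
14^2 mod 7 = 0
14^3 mod 7 = 0
14^4 mod 7 = 0
14^5 mod 7 = 0
14^6 mod 7 = 0
14^7 mod 7 = 0
14^8 mod 7 = 0
14^9 mod 7 = 0
14^10 mod 7 = 0


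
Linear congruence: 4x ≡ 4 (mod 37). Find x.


GCD(4, 37) = 1, unique solution
a^(-1) mod 37 = 28
x = 28 * 4 mod 37 = 1

x ≡ 1 (mod 37)


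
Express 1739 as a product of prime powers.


1739 / 37 = 47
47 / 47 = 1
1739 = 37 × 47


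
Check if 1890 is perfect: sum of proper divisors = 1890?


Proper divisors of 1890: 1, 2, 3, 5, 6, 7, 9, 10, 14, 15, 18, 21, 27, 30, 35, 42, 45, 54, 63, 70, 90, 105, 126, 135, 189, 210, 270, 315, 378, 630, 945
Sum = 1 + 2 + 3 + 5 + 6 + 7 + 9 + 10 + 14 + 15 + 18 + 21 + 27 + 30 + 35 + 42 + 45 + 54 + 63 + 70 + 90 + 105 + 126 + 135 + 189 + 210 + 270 + 315 + 378 + 630 + 945 = 3870

No, 1890 is not perfect (3870 ≠ 1890)


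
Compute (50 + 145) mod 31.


50 + 145 = 195
195 mod 31 = 9


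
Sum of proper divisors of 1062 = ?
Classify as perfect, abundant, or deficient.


Proper divisors: 1, 2, 3, 6, 9, 18, 59, 118, 177, 354, 531
Sum = 1 + 2 + 3 + 6 + 9 + 18 + 59 + 118 + 177 + 354 + 531 = 1278
1278 > 1062 → abundant

s(1062) = 1278 (abundant)


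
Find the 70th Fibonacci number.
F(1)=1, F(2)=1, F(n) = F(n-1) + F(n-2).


Sequence: 1, 1, 2, 3, 5, 8, 13, 21, 34, 55, 89, 144, 233, 377, 610, 987, 1597, 2584, 4181, 6765, 10946, 17711, 28657, 46368, 75025, 121393, 196418, 317811, 514229, 832040, 1346269, 2178309, 3524578, 5702887, 9227465, 14930352, 24157817, 39088169, 63245986, 102334155, 165580141, 267914296, 433494437, 701408733, 1134903170, 1836311903, 2971215073, 4807526976, 7778742049, 12586269025, 20365011074, 32951280099, 53316291173, 86267571272, 139583862445, 225851433717, 365435296162, 591286729879, 956722026041, 1548008755920, 2504730781961, 4052739537881, 6557470319842, 10610209857723, 17167680177565, 27777890035288, 44945570212853, 72723460248141, 117669030460994, 190392490709135
F(70) = 190392490709135


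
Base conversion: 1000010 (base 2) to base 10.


1000010 (base 2) = 66 (decimal)
66 (decimal) = 66 (base 10)


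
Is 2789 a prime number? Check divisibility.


Check divisors up to sqrt(2789) = 52.8110
No divisors found.
2789 is prime.

Yes, 2789 is prime


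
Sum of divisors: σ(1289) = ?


Divisors of 1289: 1, 1289
Sum = 1 + 1289 = 1290

σ(1289) = 1290


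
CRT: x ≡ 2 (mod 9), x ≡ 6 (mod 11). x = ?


M = 9*11 = 99
M1 = M/9 = 11, M2 = M/11 = 9
M1^(-1) mod 9 = 5, M2^(-1) mod 11 = 5
x = 2*11*5 + 6*9*5 = 380
380 mod 99 = 83
Check: 83 mod 9 = 2 ✓, 83 mod 11 = 6 ✓

x ≡ 83 (mod 99)


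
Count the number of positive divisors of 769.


769 = 769^1
d(769) = (1+1) = 2

2 divisors


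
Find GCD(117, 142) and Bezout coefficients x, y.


Tabular extended Euclidean (each row: r = 117*s + 142*t):
r=117, s=1, t=0
r=142, s=0, t=1
q=0: r=117, s=1, t=0   [117*(1) + 142*(0) = 117]
q=1: r=25, s=-1, t=1   [117*(-1) + 142*(1) = 25]
q=4: r=17, s=5, t=-4   [117*(5) + 142*(-4) = 17]
q=1: r=8, s=-6, t=5   [117*(-6) + 142*(5) = 8]
q=2: r=1, s=17, t=-14   [117*(17) + 142*(-14) = 1]
q=8: r=0, s=-142, t=117   [117*(-142) + 142*(117) = 0]
GCD = 1; from the row with r=1: x=17, y=-14
Check: 117*(17) + 142*(-14) = 1989 - 1988 = 1

GCD = 1, x = 17, y = -14


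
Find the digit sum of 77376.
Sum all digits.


7 + 7 + 3 + 7 + 6 = 30


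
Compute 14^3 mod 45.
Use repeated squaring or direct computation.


14^1 mod 45 = 14
14^2 mod 45 = 16
14^3 mod 45 = 44


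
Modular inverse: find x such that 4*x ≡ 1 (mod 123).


Use the extended Euclidean algorithm on (123, 4); each row r = 123*s + 4*t:
r=123, s=1, t=0
r=4, s=0, t=1
q=30: r=3, s=1, t=-30   [123*(1) + 4*(-30) = 3]
q=1: r=1, s=-1, t=31   [123*(-1) + 4*(31) = 1]
q=3: r=0, s=4, t=-123   [123*(4) + 4*(-123) = 0]
GCD = 1 with t = 31, so 4*(31) ≡ 1 (mod 123)
Inverse = 31 mod 123 = 31
Check: 4 * 31 = 124 ≡ 1 (mod 123)

4^(-1) ≡ 31 (mod 123)


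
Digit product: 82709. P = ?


8 × 2 × 7 × 0 × 9 = 0


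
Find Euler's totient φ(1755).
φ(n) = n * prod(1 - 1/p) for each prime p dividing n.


1755 = 3^3 × 5 × 13
Prime factors: 3, 5, 13
φ(1755) = 1755 × (1-1/3) × (1-1/5) × (1-1/13)
= 1755 × 2/3 × 4/5 × 12/13 = 864

φ(1755) = 864


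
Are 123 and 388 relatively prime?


Euclidean algorithm:
388 = 3 * 123 + 19
123 = 6 * 19 + 9
19 = 2 * 9 + 1
9 = 9 * 1 + 0
GCD(123, 388) = 1

Yes, coprime (GCD = 1)


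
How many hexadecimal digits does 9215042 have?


9215042 in base 16 = 8C9C42
Number of digits = 6

6 digits (base 16)


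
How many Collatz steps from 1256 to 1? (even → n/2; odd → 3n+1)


1256 → 628 → 314 → 157 → 472 → 236 → 118 → 59 → 178 → 89 → 268 → 134 → 67 → 202 → 101 → 304 → 152 → 76 → 38 → 19 → 58 → 29 → 88 → 44 → 22 → 11 → 34 → 17 → 52 → 26 → 13 → 40 → 20 → 10 → 5 → 16 → 8 → 4 → 2 → 1
Total steps = 39

39 steps


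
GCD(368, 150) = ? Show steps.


368 = 2 * 150 + 68
150 = 2 * 68 + 14
68 = 4 * 14 + 12
14 = 1 * 12 + 2
12 = 6 * 2 + 0
GCD = 2


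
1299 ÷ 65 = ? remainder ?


1299 = 65 * 19 + 64
Check: 1235 + 64 = 1299

q = 19, r = 64


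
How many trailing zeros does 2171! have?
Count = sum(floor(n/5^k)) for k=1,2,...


floor(2171/5) = 434
floor(2171/25) = 86
floor(2171/125) = 17
floor(2171/625) = 3
Total = 540

540 trailing zeros


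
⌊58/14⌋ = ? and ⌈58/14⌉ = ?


58/14 = 4.1429
floor = 4
ceil = 5

floor = 4, ceil = 5


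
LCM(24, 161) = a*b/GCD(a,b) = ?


GCD(24, 161) = 1
LCM = 24*161/1 = 3864/1 = 3864

LCM = 3864


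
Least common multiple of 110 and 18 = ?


GCD(110, 18) = 2
LCM = 110*18/2 = 1980/2 = 990

LCM = 990


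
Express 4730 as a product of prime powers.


4730 / 2 = 2365
2365 / 5 = 473
473 / 11 = 43
43 / 43 = 1
4730 = 2 × 5 × 11 × 43


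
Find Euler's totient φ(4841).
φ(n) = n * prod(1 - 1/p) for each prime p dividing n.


4841 = 47 × 103
Prime factors: 47, 103
φ(4841) = 4841 × (1-1/47) × (1-1/103)
= 4841 × 46/47 × 102/103 = 4692

φ(4841) = 4692


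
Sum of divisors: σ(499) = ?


Divisors of 499: 1, 499
Sum = 1 + 499 = 500

σ(499) = 500


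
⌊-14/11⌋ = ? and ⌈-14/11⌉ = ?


-14/11 = -1.2727
floor = -2
ceil = -1

floor = -2, ceil = -1


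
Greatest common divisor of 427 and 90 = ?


427 = 4 * 90 + 67
90 = 1 * 67 + 23
67 = 2 * 23 + 21
23 = 1 * 21 + 2
21 = 10 * 2 + 1
2 = 2 * 1 + 0
GCD = 1


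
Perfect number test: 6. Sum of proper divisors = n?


Proper divisors of 6: 1, 2, 3
Sum = 1 + 2 + 3 = 6

Yes, 6 is perfect (6 = 6)


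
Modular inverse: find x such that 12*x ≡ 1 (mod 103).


Use the extended Euclidean algorithm on (103, 12); each row r = 103*s + 12*t:
r=103, s=1, t=0
r=12, s=0, t=1
q=8: r=7, s=1, t=-8   [103*(1) + 12*(-8) = 7]
q=1: r=5, s=-1, t=9   [103*(-1) + 12*(9) = 5]
q=1: r=2, s=2, t=-17   [103*(2) + 12*(-17) = 2]
q=2: r=1, s=-5, t=43   [103*(-5) + 12*(43) = 1]
q=2: r=0, s=12, t=-103   [103*(12) + 12*(-103) = 0]
GCD = 1 with t = 43, so 12*(43) ≡ 1 (mod 103)
Inverse = 43 mod 103 = 43
Check: 12 * 43 = 516 ≡ 1 (mod 103)

12^(-1) ≡ 43 (mod 103)


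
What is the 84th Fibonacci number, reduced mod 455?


F(k) mod 455 for k=1..84:
1, 1, 2, 3, 5, 8, 13, 21, 34, 55, 89, 144, 233, 377, 155, 77, 232, 309, 86, 395, 26, 421, 447, 413, 405, 363, 313, 221, 79, 300, 379, 224, 148, 372, 65, 437, 47, 29, 76, 105, 181, 286, 12, 298, 310, 153, 8, 161, 169, 330, 44, 374, 418, 337, 300, 182, 27, 209, 236, 445, 226, 216, 442, 203, 190, 393, 128, 66, 194, 260, 454, 259, 258, 62, 320, 382, 247, 174, 421, 140, 106, 246, 352, 143
F(84) mod 455 = 143


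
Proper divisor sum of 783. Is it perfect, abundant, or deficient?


Proper divisors: 1, 3, 9, 27, 29, 87, 261
Sum = 1 + 3 + 9 + 27 + 29 + 87 + 261 = 417
417 < 783 → deficient

s(783) = 417 (deficient)


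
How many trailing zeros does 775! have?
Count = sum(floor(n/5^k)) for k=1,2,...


floor(775/5) = 155
floor(775/25) = 31
floor(775/125) = 6
floor(775/625) = 1
Total = 193

193 trailing zeros


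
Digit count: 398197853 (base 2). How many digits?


398197853 in base 2 = 10111101111000000010001011101
Number of digits = 29

29 digits (base 2)


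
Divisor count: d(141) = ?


141 = 3^1 × 47^1
d(141) = (1+1) × (1+1) = 4

4 divisors


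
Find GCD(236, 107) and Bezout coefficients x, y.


Tabular extended Euclidean (each row: r = 236*s + 107*t):
r=236, s=1, t=0
r=107, s=0, t=1
q=2: r=22, s=1, t=-2   [236*(1) + 107*(-2) = 22]
q=4: r=19, s=-4, t=9   [236*(-4) + 107*(9) = 19]
q=1: r=3, s=5, t=-11   [236*(5) + 107*(-11) = 3]
q=6: r=1, s=-34, t=75   [236*(-34) + 107*(75) = 1]
q=3: r=0, s=107, t=-236   [236*(107) + 107*(-236) = 0]
GCD = 1; from the row with r=1: x=-34, y=75
Check: 236*(-34) + 107*(75) = -8024 + 8025 = 1

GCD = 1, x = -34, y = 75


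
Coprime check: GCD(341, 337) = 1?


Euclidean algorithm:
341 = 1 * 337 + 4
337 = 84 * 4 + 1
4 = 4 * 1 + 0
GCD(341, 337) = 1

Yes, coprime (GCD = 1)
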